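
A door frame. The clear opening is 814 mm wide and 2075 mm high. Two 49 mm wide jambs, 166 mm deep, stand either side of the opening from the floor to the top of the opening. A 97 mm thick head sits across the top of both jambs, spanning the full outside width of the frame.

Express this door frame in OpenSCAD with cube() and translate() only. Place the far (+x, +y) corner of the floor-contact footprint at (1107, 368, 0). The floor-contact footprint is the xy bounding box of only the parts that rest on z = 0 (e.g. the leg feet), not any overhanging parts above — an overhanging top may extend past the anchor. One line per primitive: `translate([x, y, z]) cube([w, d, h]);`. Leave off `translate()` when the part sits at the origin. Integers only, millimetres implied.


translate([195, 202, 0]) cube([49, 166, 2075]);
translate([1058, 202, 0]) cube([49, 166, 2075]);
translate([195, 202, 2075]) cube([912, 166, 97]);


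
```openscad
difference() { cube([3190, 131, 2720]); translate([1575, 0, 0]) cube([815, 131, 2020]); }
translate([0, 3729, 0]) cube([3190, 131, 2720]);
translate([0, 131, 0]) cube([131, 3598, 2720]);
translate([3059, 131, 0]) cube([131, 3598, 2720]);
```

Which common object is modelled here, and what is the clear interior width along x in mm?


A single room. The interior width is 2928 mm.

Four walls enclosing a rectangle with a door in the front wall — a room. Outside width 3190 minus two 131 mm walls gives 2928 mm.


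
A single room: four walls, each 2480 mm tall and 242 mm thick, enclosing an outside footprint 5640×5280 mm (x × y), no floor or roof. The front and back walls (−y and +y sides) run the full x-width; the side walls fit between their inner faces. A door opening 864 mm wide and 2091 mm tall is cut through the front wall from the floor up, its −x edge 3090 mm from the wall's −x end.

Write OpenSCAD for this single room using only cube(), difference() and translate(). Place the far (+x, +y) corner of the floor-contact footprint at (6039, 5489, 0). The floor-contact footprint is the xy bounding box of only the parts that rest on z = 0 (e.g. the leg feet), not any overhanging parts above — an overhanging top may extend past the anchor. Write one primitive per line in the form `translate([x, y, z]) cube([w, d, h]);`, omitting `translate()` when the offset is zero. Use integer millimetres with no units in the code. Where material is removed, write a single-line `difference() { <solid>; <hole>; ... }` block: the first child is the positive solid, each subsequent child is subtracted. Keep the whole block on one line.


difference() { translate([399, 209, 0]) cube([5640, 242, 2480]); translate([3489, 209, 0]) cube([864, 242, 2091]); }
translate([399, 5247, 0]) cube([5640, 242, 2480]);
translate([399, 451, 0]) cube([242, 4796, 2480]);
translate([5797, 451, 0]) cube([242, 4796, 2480]);


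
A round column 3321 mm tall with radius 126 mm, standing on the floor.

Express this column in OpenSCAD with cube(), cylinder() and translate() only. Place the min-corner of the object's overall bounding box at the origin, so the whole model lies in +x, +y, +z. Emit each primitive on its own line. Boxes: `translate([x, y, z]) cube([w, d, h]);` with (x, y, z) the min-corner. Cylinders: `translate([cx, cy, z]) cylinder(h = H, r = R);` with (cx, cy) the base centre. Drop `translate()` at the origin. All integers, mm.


translate([126, 126, 0]) cylinder(h = 3321, r = 126);


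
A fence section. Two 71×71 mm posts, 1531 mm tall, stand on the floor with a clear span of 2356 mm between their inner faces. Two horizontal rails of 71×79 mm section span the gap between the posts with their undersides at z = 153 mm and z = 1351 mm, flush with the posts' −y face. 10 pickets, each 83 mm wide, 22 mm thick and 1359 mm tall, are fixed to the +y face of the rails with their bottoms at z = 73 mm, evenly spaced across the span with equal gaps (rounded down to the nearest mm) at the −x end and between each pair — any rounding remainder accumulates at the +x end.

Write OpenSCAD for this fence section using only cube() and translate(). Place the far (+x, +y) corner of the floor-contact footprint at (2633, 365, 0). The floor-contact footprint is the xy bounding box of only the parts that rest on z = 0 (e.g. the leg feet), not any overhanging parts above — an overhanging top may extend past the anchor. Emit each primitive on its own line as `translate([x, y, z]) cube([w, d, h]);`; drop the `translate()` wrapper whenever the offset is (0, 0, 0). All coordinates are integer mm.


translate([135, 294, 0]) cube([71, 71, 1531]);
translate([2562, 294, 0]) cube([71, 71, 1531]);
translate([206, 294, 153]) cube([2356, 71, 79]);
translate([206, 294, 1351]) cube([2356, 71, 79]);
translate([344, 365, 73]) cube([83, 22, 1359]);
translate([565, 365, 73]) cube([83, 22, 1359]);
translate([786, 365, 73]) cube([83, 22, 1359]);
translate([1007, 365, 73]) cube([83, 22, 1359]);
translate([1228, 365, 73]) cube([83, 22, 1359]);
translate([1449, 365, 73]) cube([83, 22, 1359]);
translate([1670, 365, 73]) cube([83, 22, 1359]);
translate([1891, 365, 73]) cube([83, 22, 1359]);
translate([2112, 365, 73]) cube([83, 22, 1359]);
translate([2333, 365, 73]) cube([83, 22, 1359]);


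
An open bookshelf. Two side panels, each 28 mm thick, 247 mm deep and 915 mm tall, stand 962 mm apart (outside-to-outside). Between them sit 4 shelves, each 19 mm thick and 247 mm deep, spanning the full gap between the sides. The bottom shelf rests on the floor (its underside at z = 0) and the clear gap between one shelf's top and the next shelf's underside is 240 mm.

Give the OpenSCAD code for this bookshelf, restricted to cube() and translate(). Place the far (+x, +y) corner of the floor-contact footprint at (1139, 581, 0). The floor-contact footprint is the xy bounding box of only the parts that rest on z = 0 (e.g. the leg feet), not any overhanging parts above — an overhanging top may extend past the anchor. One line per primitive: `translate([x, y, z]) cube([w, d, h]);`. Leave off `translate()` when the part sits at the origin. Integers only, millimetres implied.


translate([177, 334, 0]) cube([28, 247, 915]);
translate([1111, 334, 0]) cube([28, 247, 915]);
translate([205, 334, 0]) cube([906, 247, 19]);
translate([205, 334, 259]) cube([906, 247, 19]);
translate([205, 334, 518]) cube([906, 247, 19]);
translate([205, 334, 777]) cube([906, 247, 19]);


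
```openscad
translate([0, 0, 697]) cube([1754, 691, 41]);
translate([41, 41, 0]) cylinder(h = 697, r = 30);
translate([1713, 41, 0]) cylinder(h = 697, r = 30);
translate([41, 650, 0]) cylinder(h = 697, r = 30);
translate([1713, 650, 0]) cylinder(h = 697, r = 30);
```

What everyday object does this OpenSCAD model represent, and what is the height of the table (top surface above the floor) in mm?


A table. The table height is 738 mm.

A 1754×691×41 slab sits at z = 697 on four Ø60 mm round legs — a table. The top surface is at 697 + 41 = 738 mm.


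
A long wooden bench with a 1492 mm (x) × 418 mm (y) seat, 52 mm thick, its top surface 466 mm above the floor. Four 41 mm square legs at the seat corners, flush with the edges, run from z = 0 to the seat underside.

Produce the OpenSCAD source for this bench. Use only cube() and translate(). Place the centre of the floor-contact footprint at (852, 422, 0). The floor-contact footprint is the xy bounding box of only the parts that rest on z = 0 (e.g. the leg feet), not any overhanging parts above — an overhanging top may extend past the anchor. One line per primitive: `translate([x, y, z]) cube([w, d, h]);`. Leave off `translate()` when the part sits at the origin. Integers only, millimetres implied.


// leg_h = 466 − 52 = 414
translate([106, 213, 414]) cube([1492, 418, 52]);
translate([106, 213, 0]) cube([41, 41, 414]);
translate([106, 590, 0]) cube([41, 41, 414]);
translate([1557, 213, 0]) cube([41, 41, 414]);
translate([1557, 590, 0]) cube([41, 41, 414]);


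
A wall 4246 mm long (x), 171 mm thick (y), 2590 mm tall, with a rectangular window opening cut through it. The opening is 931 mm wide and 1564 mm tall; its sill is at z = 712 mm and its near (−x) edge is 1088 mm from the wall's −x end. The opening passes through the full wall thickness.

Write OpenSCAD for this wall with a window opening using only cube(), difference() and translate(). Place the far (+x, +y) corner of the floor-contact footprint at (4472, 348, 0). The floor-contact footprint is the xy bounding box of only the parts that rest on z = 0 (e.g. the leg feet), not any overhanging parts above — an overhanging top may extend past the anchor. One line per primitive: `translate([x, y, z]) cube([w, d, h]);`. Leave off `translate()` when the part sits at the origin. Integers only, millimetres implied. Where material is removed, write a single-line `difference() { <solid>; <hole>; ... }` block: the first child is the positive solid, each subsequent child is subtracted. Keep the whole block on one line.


difference() { translate([226, 177, 0]) cube([4246, 171, 2590]); translate([1314, 177, 712]) cube([931, 171, 1564]); }


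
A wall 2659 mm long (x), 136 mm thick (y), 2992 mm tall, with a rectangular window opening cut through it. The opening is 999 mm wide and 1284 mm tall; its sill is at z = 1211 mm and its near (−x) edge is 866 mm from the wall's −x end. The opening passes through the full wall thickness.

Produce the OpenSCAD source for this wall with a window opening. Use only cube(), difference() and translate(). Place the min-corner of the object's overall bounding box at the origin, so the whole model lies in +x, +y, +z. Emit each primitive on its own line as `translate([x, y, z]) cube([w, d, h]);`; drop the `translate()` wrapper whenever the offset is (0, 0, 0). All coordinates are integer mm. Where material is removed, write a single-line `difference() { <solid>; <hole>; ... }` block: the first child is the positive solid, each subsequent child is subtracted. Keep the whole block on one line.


difference() { cube([2659, 136, 2992]); translate([866, 0, 1211]) cube([999, 136, 1284]); }


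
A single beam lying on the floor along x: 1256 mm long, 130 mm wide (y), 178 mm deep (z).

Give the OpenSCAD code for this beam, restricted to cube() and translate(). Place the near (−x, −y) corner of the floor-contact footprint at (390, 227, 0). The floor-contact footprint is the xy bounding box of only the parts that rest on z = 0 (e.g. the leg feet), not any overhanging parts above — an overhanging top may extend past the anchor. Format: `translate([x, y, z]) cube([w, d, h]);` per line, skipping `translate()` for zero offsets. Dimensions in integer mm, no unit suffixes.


translate([390, 227, 0]) cube([1256, 130, 178]);


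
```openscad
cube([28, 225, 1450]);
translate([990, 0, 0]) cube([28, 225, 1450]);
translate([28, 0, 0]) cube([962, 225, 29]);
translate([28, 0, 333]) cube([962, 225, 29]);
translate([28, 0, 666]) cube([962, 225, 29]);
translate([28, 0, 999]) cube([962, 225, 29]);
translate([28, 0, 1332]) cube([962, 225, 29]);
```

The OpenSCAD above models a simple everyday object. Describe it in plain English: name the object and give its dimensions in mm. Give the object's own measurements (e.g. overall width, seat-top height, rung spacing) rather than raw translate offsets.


An open bookshelf. Two side panels, each 28 mm thick, 225 mm deep and 1450 mm tall, stand 1018 mm apart (outside-to-outside). Between them sit 5 shelves, each 29 mm thick and 225 mm deep, spanning the full gap between the sides. The bottom shelf rests on the floor (its underside at z = 0) and the clear gap between one shelf's top and the next shelf's underside is 304 mm.


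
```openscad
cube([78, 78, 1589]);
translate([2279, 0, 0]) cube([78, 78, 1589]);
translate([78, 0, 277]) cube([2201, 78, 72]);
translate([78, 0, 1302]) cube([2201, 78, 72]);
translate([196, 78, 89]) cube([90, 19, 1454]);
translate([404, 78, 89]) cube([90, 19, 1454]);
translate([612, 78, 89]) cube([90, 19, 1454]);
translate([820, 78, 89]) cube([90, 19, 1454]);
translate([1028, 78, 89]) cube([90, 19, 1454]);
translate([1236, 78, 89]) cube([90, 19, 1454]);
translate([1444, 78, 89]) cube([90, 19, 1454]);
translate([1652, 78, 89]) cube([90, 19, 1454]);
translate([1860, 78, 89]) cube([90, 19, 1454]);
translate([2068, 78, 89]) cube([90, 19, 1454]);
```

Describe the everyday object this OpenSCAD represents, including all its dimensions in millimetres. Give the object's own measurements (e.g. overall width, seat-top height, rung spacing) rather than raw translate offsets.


A fence section. Two 78×78 mm posts, 1589 mm tall, stand on the floor with a clear span of 2201 mm between their inner faces. Two horizontal rails of 78×72 mm section span the gap between the posts with their undersides at z = 277 mm and z = 1302 mm, flush with the posts' −y face. 10 pickets, each 90 mm wide, 19 mm thick and 1454 mm tall, are fixed to the +y face of the rails with their bottoms at z = 89 mm, spaced across the span with a 118 mm gap after the −x post and between neighbouring pickets, with 121 mm left before the +x post.


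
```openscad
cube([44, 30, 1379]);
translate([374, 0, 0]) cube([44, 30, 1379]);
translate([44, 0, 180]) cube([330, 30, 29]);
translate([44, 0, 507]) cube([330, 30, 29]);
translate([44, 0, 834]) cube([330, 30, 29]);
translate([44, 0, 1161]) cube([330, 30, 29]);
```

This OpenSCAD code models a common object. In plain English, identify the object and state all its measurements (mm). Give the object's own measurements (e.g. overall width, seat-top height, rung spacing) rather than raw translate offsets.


A straight ladder. Two 44×30 mm vertical rails, 1379 mm tall, stand 418 mm apart (outside-to-outside) with their front faces coplanar on the −y side. 4 rungs, each 30 mm deep and 29 mm tall, span between the inner faces of the rails, front faces flush with the rails. The lowest rung's underside is at z = 180 mm and rungs are spaced 327 mm apart (underside to underside).


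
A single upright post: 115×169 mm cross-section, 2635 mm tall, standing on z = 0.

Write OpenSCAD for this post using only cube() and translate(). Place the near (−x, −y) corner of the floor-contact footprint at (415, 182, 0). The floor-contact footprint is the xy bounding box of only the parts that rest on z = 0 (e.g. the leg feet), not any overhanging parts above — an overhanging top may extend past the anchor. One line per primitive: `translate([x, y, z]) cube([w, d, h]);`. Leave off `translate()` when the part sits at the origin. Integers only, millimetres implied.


translate([415, 182, 0]) cube([115, 169, 2635]);


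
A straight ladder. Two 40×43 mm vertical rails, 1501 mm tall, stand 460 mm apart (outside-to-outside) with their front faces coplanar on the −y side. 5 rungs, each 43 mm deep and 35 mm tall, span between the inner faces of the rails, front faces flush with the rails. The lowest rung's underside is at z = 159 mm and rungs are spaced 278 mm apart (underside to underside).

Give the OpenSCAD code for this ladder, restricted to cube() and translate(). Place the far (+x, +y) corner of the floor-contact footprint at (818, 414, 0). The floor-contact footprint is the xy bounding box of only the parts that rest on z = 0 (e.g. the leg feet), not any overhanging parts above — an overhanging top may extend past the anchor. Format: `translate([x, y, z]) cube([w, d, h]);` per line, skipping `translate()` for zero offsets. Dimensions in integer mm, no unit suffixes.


translate([358, 371, 0]) cube([40, 43, 1501]);
translate([778, 371, 0]) cube([40, 43, 1501]);
translate([398, 371, 159]) cube([380, 43, 35]);
translate([398, 371, 437]) cube([380, 43, 35]);
translate([398, 371, 715]) cube([380, 43, 35]);
translate([398, 371, 993]) cube([380, 43, 35]);
translate([398, 371, 1271]) cube([380, 43, 35]);


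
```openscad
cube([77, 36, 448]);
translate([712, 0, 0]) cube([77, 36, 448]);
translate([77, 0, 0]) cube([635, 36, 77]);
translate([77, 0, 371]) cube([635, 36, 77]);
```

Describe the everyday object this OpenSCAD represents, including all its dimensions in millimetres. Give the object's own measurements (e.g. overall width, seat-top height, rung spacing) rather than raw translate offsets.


A rectangular picture frame lying in the x–z plane (depth along y). The opening is 635 mm wide (x) by 294 mm tall (z), surrounded by a border 77 mm wide on all four sides. The frame is 36 mm deep and is made of two full-height vertical stiles with two horizontal rails fitted between them.


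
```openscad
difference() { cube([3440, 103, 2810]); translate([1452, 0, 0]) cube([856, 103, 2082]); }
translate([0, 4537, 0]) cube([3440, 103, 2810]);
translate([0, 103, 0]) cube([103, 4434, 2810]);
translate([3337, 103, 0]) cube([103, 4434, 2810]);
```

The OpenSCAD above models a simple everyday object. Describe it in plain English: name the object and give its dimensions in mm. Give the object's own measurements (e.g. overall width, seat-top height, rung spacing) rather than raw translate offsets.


A single room: four walls, each 2810 mm tall and 103 mm thick, enclosing an outside footprint 3440×4640 mm (x × y), no floor or roof. The front and back walls (−y and +y sides) run the full x-width; the side walls fit between their inner faces. A door opening 856 mm wide and 2082 mm tall is cut through the front wall from the floor up, its −x edge 1452 mm from the wall's −x end.


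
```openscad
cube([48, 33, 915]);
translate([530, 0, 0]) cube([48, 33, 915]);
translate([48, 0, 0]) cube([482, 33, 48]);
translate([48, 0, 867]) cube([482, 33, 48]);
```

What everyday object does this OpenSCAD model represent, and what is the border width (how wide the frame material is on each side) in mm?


A picture frame. The border width is 48 mm.

Four thin pieces enclosing a rectangular opening — a picture frame. The two full-height stiles are 915 mm tall; the top rail sits at z = 867 and is 48 mm tall, so the border above the opening is 915 − 867 = 48 mm, matching the stile x-width.


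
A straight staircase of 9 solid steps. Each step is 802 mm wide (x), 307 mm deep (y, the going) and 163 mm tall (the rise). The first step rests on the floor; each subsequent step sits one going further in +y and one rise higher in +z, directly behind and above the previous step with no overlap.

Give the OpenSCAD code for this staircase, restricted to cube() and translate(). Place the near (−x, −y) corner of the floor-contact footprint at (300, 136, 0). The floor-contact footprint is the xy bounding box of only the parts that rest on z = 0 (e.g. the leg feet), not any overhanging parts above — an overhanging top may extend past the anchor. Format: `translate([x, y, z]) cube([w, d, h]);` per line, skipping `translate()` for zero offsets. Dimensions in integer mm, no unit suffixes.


translate([300, 136, 0]) cube([802, 307, 163]);
translate([300, 443, 163]) cube([802, 307, 163]);
translate([300, 750, 326]) cube([802, 307, 163]);
translate([300, 1057, 489]) cube([802, 307, 163]);
translate([300, 1364, 652]) cube([802, 307, 163]);
translate([300, 1671, 815]) cube([802, 307, 163]);
translate([300, 1978, 978]) cube([802, 307, 163]);
translate([300, 2285, 1141]) cube([802, 307, 163]);
translate([300, 2592, 1304]) cube([802, 307, 163]);


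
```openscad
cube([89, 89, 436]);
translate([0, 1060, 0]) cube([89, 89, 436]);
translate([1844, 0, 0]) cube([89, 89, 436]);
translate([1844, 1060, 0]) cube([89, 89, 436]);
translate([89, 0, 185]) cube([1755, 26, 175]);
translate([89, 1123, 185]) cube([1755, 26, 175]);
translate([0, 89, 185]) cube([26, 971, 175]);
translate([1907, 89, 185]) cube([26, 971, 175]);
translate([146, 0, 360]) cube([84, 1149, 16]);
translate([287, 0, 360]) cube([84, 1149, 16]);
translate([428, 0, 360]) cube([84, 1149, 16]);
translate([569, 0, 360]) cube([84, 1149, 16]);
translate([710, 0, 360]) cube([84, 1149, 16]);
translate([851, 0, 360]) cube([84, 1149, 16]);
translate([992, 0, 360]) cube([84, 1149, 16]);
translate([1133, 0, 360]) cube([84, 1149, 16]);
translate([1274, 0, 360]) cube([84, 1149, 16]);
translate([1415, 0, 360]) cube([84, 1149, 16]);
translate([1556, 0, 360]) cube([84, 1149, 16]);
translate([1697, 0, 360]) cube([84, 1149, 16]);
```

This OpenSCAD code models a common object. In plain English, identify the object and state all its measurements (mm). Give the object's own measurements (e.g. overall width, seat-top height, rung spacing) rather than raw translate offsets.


A bed frame 1933 mm long (x) by 1149 mm wide (y). Four 89×89 mm corner posts, 436 mm tall, at the corners of the footprint. Four rails of 26 mm thickness and 175 mm height run between adjacent posts with their undersides at z = 185 mm, their outer faces flush with the outside of the frame (the two x-running rails run between the posts' inner faces; the two y-running rails run between the posts' inner faces). 12 slats, each 84 mm wide (x) and 16 mm thick, lie across the top of the two x-running rails, running the full 1149 mm width of the frame in y; along x they sit between the end posts with a 57 mm gap after the −x posts and between neighbouring slats, leaving 63 mm before the +x posts.


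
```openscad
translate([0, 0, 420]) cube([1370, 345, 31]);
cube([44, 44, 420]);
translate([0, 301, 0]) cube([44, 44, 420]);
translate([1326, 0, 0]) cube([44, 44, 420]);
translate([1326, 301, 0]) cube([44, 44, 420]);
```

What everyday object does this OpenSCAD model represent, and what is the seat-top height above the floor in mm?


A bench. The seat-top height is 451 mm.

A long slab on four corner posts — a bench. The slab sits at z = 420 with thickness 31, so the top is 420 + 31 = 451 mm.


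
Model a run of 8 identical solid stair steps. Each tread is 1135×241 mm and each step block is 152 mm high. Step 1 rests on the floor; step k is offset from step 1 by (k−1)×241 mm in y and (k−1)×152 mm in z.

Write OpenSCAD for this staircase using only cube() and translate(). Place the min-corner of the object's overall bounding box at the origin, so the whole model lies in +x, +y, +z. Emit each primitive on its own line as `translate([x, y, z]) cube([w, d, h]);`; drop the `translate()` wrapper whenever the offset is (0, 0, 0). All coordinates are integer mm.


cube([1135, 241, 152]);
translate([0, 241, 152]) cube([1135, 241, 152]);
translate([0, 482, 304]) cube([1135, 241, 152]);
translate([0, 723, 456]) cube([1135, 241, 152]);
translate([0, 964, 608]) cube([1135, 241, 152]);
translate([0, 1205, 760]) cube([1135, 241, 152]);
translate([0, 1446, 912]) cube([1135, 241, 152]);
translate([0, 1687, 1064]) cube([1135, 241, 152]);


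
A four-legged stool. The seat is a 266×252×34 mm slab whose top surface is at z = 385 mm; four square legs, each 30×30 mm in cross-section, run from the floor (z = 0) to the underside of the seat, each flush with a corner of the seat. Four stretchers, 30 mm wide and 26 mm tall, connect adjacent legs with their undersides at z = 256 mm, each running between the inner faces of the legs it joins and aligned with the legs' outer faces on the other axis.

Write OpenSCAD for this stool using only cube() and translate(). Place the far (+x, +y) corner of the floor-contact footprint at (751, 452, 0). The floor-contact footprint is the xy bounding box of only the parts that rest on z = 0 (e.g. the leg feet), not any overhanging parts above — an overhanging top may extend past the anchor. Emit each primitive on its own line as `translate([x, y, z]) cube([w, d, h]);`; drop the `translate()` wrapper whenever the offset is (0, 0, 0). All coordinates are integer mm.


translate([485, 200, 351]) cube([266, 252, 34]);
translate([485, 200, 0]) cube([30, 30, 351]);
translate([721, 200, 0]) cube([30, 30, 351]);
translate([485, 422, 0]) cube([30, 30, 351]);
translate([721, 422, 0]) cube([30, 30, 351]);
translate([515, 200, 256]) cube([206, 30, 26]);
translate([515, 422, 256]) cube([206, 30, 26]);
translate([485, 230, 256]) cube([30, 192, 26]);
translate([721, 230, 256]) cube([30, 192, 26]);


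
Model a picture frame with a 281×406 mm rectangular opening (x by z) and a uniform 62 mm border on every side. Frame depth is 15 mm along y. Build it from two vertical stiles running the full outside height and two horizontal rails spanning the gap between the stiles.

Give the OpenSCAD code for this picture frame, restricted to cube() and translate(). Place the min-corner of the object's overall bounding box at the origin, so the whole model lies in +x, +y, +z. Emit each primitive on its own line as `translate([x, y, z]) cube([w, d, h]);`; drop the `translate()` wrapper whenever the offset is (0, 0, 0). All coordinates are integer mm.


cube([62, 15, 530]);
translate([343, 0, 0]) cube([62, 15, 530]);
translate([62, 0, 0]) cube([281, 15, 62]);
translate([62, 0, 468]) cube([281, 15, 62]);


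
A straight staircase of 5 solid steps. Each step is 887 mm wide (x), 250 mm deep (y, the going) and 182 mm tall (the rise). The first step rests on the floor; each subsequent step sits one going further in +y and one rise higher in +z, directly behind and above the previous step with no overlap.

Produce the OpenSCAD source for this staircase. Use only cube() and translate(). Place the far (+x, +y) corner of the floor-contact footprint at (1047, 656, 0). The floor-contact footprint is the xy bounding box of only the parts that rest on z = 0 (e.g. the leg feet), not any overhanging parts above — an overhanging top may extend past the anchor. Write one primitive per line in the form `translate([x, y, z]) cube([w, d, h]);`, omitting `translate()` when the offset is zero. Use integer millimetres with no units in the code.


translate([160, 406, 0]) cube([887, 250, 182]);
translate([160, 656, 182]) cube([887, 250, 182]);
translate([160, 906, 364]) cube([887, 250, 182]);
translate([160, 1156, 546]) cube([887, 250, 182]);
translate([160, 1406, 728]) cube([887, 250, 182]);


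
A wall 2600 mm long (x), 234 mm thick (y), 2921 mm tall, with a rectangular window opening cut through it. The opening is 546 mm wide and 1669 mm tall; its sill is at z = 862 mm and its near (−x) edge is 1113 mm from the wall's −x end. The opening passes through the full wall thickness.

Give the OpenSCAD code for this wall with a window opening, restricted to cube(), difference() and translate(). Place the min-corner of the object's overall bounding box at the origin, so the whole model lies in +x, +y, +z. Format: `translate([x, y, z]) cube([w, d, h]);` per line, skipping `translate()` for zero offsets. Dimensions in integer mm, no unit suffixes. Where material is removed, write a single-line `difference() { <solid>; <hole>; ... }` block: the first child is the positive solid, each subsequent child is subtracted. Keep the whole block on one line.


difference() { cube([2600, 234, 2921]); translate([1113, 0, 862]) cube([546, 234, 1669]); }


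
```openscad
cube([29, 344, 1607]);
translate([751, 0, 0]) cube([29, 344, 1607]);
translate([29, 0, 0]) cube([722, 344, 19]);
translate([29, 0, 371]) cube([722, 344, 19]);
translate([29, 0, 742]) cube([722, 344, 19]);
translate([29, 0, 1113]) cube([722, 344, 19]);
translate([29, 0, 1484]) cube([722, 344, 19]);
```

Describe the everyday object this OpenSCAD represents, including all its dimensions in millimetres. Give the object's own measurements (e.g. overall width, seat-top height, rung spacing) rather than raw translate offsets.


An open bookshelf. Two side panels, each 29 mm thick, 344 mm deep and 1607 mm tall, stand 780 mm apart (outside-to-outside). Between them sit 5 shelves, each 19 mm thick and 344 mm deep, spanning the full gap between the sides. The bottom shelf rests on the floor (its underside at z = 0) and the clear gap between one shelf's top and the next shelf's underside is 352 mm.


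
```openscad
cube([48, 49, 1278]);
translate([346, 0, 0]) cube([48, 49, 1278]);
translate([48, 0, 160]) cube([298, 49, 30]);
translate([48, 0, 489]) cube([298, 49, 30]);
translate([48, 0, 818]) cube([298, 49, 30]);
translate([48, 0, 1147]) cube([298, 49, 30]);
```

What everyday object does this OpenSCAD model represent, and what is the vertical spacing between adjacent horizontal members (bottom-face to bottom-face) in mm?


A ladder. The rung spacing is 329 mm.

Two tall 48×49 posts with 4 short bars between them — a ladder. Adjacent rungs sit at z = 160 and z = 489, so the spacing is 489 − 160 = 329 mm.


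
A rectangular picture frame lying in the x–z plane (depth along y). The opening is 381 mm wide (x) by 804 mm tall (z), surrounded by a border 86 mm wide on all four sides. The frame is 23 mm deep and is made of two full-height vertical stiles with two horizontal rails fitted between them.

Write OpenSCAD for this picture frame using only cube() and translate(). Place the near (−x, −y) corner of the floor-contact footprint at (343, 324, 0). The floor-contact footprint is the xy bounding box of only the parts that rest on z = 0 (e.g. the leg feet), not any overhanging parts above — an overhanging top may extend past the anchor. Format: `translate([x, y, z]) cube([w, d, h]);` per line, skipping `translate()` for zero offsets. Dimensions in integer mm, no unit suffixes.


translate([343, 324, 0]) cube([86, 23, 976]);
translate([810, 324, 0]) cube([86, 23, 976]);
translate([429, 324, 0]) cube([381, 23, 86]);
translate([429, 324, 890]) cube([381, 23, 86]);


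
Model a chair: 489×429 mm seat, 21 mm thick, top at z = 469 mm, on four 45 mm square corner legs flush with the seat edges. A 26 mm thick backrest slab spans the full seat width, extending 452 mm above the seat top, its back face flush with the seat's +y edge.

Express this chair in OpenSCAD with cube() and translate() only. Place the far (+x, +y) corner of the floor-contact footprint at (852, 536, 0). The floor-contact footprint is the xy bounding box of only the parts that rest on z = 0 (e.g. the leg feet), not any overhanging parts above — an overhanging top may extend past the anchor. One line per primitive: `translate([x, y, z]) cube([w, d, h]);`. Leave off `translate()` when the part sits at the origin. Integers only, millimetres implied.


translate([363, 107, 448]) cube([489, 429, 21]);
translate([363, 107, 0]) cube([45, 45, 448]);
translate([807, 107, 0]) cube([45, 45, 448]);
translate([363, 491, 0]) cube([45, 45, 448]);
translate([807, 491, 0]) cube([45, 45, 448]);
translate([363, 510, 469]) cube([489, 26, 452]);


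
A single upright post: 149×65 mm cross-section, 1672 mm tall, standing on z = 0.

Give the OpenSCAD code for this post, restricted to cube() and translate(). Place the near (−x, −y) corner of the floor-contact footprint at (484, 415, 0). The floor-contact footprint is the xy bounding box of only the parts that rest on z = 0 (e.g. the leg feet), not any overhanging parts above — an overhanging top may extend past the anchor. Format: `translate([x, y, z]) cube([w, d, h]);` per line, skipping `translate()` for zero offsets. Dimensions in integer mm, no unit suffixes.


translate([484, 415, 0]) cube([149, 65, 1672]);


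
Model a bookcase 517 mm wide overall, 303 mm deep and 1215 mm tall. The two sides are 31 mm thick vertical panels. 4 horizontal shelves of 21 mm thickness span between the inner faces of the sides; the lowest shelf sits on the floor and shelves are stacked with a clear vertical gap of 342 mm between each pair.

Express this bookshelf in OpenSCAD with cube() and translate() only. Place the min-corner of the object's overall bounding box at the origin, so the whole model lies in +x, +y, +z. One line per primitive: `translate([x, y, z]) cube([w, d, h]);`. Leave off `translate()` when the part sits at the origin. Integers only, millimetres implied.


cube([31, 303, 1215]);
translate([486, 0, 0]) cube([31, 303, 1215]);
translate([31, 0, 0]) cube([455, 303, 21]);
translate([31, 0, 363]) cube([455, 303, 21]);
translate([31, 0, 726]) cube([455, 303, 21]);
translate([31, 0, 1089]) cube([455, 303, 21]);


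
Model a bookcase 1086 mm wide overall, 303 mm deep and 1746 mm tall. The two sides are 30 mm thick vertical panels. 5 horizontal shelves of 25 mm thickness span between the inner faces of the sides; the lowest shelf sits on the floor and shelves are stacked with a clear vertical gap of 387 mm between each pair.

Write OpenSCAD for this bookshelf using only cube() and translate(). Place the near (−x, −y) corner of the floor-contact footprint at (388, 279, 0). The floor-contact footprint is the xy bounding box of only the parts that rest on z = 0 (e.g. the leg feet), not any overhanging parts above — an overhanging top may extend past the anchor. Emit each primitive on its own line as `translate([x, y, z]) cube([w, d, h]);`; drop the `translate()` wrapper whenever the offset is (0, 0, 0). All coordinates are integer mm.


translate([388, 279, 0]) cube([30, 303, 1746]);
translate([1444, 279, 0]) cube([30, 303, 1746]);
translate([418, 279, 0]) cube([1026, 303, 25]);
translate([418, 279, 412]) cube([1026, 303, 25]);
translate([418, 279, 824]) cube([1026, 303, 25]);
translate([418, 279, 1236]) cube([1026, 303, 25]);
translate([418, 279, 1648]) cube([1026, 303, 25]);


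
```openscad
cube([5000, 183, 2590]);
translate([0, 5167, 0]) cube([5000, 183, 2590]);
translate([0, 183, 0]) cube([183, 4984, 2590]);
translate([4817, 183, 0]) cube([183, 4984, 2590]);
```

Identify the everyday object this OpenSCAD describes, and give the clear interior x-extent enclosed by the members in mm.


A house (or room) frame. The interior width is 4634 mm.

Four 2590 mm walls enclosing a rectangle with no floor or roof — a room or house frame. Outside width is 5000 mm and wall thickness is 183 mm, so the interior width is 5000 − 2 × 183 = 4634 mm.


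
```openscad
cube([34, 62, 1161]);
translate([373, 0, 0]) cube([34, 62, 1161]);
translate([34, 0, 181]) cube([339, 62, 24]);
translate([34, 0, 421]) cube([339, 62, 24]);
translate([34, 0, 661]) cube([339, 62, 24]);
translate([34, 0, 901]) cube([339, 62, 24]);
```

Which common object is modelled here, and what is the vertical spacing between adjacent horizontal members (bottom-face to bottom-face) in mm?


A ladder. The rung spacing is 240 mm.

Two tall 34×62 posts with 4 short bars between them — a ladder. Adjacent rungs sit at z = 181 and z = 421, so the spacing is 421 − 181 = 240 mm.


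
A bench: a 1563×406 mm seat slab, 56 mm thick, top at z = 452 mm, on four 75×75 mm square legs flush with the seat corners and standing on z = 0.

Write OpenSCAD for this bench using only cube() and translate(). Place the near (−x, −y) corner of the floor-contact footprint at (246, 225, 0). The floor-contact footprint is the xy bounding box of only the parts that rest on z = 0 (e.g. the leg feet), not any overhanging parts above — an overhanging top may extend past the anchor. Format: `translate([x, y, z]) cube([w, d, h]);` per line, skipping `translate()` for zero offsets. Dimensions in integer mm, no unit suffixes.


// leg_h = 452 − 56 = 396
translate([246, 225, 396]) cube([1563, 406, 56]);
translate([246, 225, 0]) cube([75, 75, 396]);
translate([246, 556, 0]) cube([75, 75, 396]);
translate([1734, 225, 0]) cube([75, 75, 396]);
translate([1734, 556, 0]) cube([75, 75, 396]);


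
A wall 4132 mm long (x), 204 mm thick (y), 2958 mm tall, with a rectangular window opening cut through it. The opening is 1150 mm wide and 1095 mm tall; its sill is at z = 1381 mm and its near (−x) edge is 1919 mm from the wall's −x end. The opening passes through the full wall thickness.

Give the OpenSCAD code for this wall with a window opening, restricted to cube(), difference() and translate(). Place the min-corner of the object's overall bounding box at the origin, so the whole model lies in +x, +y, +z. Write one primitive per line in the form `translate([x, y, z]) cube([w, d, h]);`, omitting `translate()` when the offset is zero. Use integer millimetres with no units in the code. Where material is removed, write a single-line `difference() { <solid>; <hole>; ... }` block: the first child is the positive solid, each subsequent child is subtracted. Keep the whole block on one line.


difference() { cube([4132, 204, 2958]); translate([1919, 0, 1381]) cube([1150, 204, 1095]); }


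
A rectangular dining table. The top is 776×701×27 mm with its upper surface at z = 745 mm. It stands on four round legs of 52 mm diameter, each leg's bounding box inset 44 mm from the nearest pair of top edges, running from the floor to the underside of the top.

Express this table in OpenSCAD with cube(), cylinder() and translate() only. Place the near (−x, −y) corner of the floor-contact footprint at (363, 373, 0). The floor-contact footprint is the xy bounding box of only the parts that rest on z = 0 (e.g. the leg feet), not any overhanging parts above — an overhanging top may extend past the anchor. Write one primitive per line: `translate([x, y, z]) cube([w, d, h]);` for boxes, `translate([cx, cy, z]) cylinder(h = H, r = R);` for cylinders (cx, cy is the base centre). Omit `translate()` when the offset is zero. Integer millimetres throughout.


translate([319, 329, 718]) cube([776, 701, 27]);
translate([389, 399, 0]) cylinder(h = 718, r = 26);
translate([1025, 399, 0]) cylinder(h = 718, r = 26);
translate([389, 960, 0]) cylinder(h = 718, r = 26);
translate([1025, 960, 0]) cylinder(h = 718, r = 26);


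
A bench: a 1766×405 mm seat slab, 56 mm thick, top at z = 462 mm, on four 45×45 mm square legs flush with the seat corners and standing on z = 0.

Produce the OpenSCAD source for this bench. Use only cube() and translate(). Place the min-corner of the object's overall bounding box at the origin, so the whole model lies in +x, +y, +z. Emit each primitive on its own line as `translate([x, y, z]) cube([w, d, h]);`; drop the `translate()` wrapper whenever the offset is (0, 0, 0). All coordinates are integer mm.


// leg_h = 462 − 56 = 406
translate([0, 0, 406]) cube([1766, 405, 56]);
cube([45, 45, 406]);
translate([0, 360, 0]) cube([45, 45, 406]);
translate([1721, 0, 0]) cube([45, 45, 406]);
translate([1721, 360, 0]) cube([45, 45, 406]);


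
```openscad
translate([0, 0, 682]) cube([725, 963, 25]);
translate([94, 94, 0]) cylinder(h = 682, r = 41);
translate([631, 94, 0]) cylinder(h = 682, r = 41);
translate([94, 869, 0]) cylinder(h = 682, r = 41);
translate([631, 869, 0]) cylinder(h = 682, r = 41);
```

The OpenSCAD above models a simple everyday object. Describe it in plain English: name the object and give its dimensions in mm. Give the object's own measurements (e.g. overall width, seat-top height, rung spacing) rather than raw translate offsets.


A rectangular dining table. The top is 725×963×25 mm with its upper surface at z = 707 mm. It stands on four round legs of 82 mm diameter, each leg's bounding box inset 53 mm from the nearest pair of top edges, running from the floor to the underside of the top.


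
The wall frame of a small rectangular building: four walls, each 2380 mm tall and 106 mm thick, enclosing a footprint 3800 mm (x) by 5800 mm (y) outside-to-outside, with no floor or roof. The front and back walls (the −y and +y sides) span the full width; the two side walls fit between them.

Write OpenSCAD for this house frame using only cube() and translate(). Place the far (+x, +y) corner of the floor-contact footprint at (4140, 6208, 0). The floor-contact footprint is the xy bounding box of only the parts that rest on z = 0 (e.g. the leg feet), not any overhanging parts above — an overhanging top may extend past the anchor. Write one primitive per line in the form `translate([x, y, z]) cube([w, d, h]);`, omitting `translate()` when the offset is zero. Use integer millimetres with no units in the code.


translate([340, 408, 0]) cube([3800, 106, 2380]);
translate([340, 6102, 0]) cube([3800, 106, 2380]);
translate([340, 514, 0]) cube([106, 5588, 2380]);
translate([4034, 514, 0]) cube([106, 5588, 2380]);


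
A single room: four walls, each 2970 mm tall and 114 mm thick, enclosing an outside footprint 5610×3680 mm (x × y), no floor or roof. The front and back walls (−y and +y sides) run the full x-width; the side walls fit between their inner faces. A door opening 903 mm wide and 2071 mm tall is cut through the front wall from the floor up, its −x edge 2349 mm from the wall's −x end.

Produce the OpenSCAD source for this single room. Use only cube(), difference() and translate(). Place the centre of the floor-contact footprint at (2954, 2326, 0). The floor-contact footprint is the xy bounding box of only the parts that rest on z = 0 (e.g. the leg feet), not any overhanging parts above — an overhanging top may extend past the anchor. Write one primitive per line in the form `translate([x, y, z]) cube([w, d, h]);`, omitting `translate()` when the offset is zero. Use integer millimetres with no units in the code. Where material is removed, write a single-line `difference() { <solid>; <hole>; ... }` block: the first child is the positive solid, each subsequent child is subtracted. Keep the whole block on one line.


difference() { translate([149, 486, 0]) cube([5610, 114, 2970]); translate([2498, 486, 0]) cube([903, 114, 2071]); }
translate([149, 4052, 0]) cube([5610, 114, 2970]);
translate([149, 600, 0]) cube([114, 3452, 2970]);
translate([5645, 600, 0]) cube([114, 3452, 2970]);
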